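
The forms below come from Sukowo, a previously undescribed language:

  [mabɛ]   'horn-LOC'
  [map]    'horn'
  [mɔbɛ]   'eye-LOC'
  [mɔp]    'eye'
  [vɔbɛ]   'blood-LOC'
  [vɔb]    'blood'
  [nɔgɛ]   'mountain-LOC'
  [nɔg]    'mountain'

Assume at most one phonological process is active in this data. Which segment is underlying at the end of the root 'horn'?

/p/

The root 'horn' surfaces as [mabɛ] and [map], with a stem-final [b] ~ [p] alternation.
But 'blood' keeps [b] in both environments ([vɔbɛ], [vɔb]), so there is no rule changing /b/ to [p] in isolation.
The alternation reflects intervocalic voicing: voiceless stops become voiced between vowels. /p/ is underlying.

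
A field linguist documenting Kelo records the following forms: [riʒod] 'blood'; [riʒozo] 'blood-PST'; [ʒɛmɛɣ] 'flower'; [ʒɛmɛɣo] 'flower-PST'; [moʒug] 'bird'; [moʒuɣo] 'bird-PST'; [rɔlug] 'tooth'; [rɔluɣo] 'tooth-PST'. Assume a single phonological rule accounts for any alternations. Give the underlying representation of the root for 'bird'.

The root 'bird' surfaces as [moʒug] and [moʒuɣo], with a stem-final [g] ~ [ɣ] alternation.
But 'flower' keeps [ɣ] in both environments ([ʒɛmɛɣ], [ʒɛmɛɣo]), so there is no rule changing /ɣ/ to [g] in isolation.
The alternation reflects intervocalic spirantization: voiced stops become fricatives between vowels. /g/ is underlying.
So 'bird' = /moʒug/.

/moʒug/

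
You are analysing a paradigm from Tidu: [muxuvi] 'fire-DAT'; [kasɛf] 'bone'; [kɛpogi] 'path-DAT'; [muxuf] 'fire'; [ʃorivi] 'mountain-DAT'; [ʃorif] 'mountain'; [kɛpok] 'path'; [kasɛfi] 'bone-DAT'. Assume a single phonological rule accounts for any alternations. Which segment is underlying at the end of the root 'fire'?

The stem for 'fire' ends in [f] in [muxuf] but [v] in [muxuvi].
If /f/ were underlying and a rule turned it into [v] before the DAT suffix, 'bone' would also alternate; but it has [f] in both [kasɛf] and [kasɛfi].
So /v/ is underlying, and a rule of word-final obstruent devoicing — voiced obstruents become voiceless word-finally — gives [f].

/v/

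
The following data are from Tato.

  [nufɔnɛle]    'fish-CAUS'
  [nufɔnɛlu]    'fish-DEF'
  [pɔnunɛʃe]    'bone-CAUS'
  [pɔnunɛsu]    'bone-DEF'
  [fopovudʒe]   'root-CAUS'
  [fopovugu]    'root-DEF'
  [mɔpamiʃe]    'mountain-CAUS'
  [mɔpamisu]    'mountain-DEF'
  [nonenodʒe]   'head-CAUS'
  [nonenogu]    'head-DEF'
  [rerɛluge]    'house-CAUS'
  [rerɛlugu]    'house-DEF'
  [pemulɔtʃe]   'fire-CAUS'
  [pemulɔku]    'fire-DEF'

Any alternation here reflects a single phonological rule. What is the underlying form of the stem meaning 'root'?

The root 'root' surfaces as [fopovudʒe] and [fopovugu], with a stem-final [dʒ] ~ [g] alternation.
Compare 'house', with invariant [g] in [rerɛluge] and [rerɛlugu]: an analysis with underlying /g/ and a rule producing [dʒ] before the CAUS suffix would wrongly predict alternation here too.
The alternation reflects depalatalization: palato-alveolar /tʃ/, /dʒ/ and /ʃ/ become [k], [g] and [s] when no front vowel follows. /dʒ/ is underlying.

/fopovudʒ/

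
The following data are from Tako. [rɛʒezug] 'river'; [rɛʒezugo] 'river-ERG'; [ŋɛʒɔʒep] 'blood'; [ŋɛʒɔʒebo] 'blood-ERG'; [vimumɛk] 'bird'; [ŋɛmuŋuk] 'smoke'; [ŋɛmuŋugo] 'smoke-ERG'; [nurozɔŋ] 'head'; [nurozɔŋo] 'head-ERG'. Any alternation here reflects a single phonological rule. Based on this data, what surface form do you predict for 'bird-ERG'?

'smoke' shows [k] ~ [g] at the end of the stem ([ŋɛmuŋuk] vs [ŋɛmuŋugo]).
But 'river' keeps [g] in both environments ([rɛʒezug], [rɛʒezugo]), so there is no rule changing /g/ to [k] in isolation.
The underlying segment must be /k/; voiceless stops become voiced between vowels, yielding [g] there.
The one attested form of 'bird', [vimumɛk], shows underlying /vimumɛk/. Applying the same rule between vowels gives [vimumɛgo].

[vimumɛgo]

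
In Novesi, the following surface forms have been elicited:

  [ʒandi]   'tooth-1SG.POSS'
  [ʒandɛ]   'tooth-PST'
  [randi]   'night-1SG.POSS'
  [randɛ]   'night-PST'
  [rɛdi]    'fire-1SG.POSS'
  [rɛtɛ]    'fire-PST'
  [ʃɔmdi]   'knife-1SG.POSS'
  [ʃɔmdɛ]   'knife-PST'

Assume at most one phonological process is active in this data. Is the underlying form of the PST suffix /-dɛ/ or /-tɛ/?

/-tɛ/

The PST morpheme has two allomorphs, [-dɛ] and [-tɛ].
By contrast the 1SG.POSS suffix keeps its initial [d] throughout — that segment must be underlying.
So the underlying form is /-tɛ/, and voiceless stops become voiced after a nasal.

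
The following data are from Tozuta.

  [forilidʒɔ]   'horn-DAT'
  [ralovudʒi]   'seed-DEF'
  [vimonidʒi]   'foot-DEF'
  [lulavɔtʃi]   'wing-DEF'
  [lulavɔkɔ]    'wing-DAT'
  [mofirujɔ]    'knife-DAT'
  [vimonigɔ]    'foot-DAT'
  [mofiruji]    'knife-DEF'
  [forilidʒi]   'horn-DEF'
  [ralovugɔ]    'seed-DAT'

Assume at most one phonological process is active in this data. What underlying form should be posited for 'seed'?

/ralovug/

The stem for 'seed' ends in [dʒ] in [ralovudʒi] but [g] in [ralovugɔ].
But 'horn' keeps [dʒ] in both environments ([forilidʒi], [forilidʒɔ]), so there is no rule changing /dʒ/ to [g] before the DAT suffix.
The underlying segment must be /g/; /k/ and /g/ become palato-alveolar [tʃ] and [dʒ] before a front vowel, yielding [dʒ] there.
The underlying form of 'seed' is therefore /ralovug/.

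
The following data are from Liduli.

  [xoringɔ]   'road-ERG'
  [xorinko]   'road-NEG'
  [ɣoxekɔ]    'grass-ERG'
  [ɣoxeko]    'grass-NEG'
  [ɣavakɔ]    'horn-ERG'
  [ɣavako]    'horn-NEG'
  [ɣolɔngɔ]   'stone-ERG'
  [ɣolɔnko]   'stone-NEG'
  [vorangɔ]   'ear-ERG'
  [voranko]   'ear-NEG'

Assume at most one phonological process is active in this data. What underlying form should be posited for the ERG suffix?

The ERG suffix surfaces as [-gɔ] and [-kɔ], depending on the final segment of the stem.
The NEG suffix, which begins with [k], is invariant after every stem; so [k] is not altered by any rule here.
The ERG suffix is therefore /-gɔ/ underlyingly, with post-vocalic devoicing: voiced stops become voiceless after a vowel.

/-gɔ/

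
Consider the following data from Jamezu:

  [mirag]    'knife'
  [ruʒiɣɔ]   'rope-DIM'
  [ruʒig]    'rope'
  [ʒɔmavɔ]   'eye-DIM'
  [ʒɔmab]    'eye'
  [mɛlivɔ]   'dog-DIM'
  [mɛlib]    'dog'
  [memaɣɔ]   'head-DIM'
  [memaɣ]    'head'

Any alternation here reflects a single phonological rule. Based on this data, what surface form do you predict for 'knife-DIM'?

The stem for 'rope' ends in [ɣ] in [ruʒiɣɔ] but [g] in [ruʒig].
If /ɣ/ were underlying and a rule turned it into [g] in isolation, 'head' would also alternate; but it has [ɣ] in both [memaɣɔ] and [memaɣ].
The alternation reflects intervocalic spirantization: voiced stops become fricatives between vowels. /g/ is underlying.
From [mirag] the stem 'knife' is /mirag/; between vowels this yields [miraɣɔ].

[miraɣɔ]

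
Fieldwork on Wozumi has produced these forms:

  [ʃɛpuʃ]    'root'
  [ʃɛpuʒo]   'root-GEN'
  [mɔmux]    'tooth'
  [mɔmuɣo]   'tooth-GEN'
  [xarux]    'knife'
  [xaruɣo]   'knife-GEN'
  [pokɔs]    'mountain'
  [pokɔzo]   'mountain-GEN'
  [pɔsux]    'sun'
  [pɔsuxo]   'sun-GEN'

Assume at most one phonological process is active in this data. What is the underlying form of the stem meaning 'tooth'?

/mɔmuɣ/

The stem for 'tooth' ends in [x] in [mɔmux] but [ɣ] in [mɔmuɣo].
If /x/ were underlying and a rule turned it into [ɣ] before the GEN suffix, 'sun' would also alternate; but it has [x] in both [pɔsux] and [pɔsuxo].
Therefore /ɣ/ is basic and [x] is derived by word-final obstruent devoicing (voiced obstruents become voiceless word-finally).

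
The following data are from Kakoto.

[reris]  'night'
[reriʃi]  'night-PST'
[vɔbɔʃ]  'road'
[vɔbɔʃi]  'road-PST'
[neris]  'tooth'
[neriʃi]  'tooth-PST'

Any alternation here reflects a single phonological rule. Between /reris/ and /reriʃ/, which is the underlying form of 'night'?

/reris/

The stem for 'night' ends in [s] in [reris] but [ʃ] in [reriʃi].
Compare 'road', with invariant [ʃ] in [vɔbɔʃ] and [vɔbɔʃi]: an analysis with underlying /ʃ/ and a rule producing [s] in isolation would wrongly predict alternation here too.
So /s/ is underlying, and a rule of palatalization before a front vowel — /s/ becomes palato-alveolar [ʃ] before a front vowel — gives [ʃ].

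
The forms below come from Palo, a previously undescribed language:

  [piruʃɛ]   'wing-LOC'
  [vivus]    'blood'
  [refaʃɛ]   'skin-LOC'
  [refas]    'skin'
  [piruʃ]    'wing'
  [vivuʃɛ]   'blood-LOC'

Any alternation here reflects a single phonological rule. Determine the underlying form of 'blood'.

/vivus/

The root 'blood' surfaces as [vivuʃɛ] and [vivus], with a stem-final [ʃ] ~ [s] alternation.
The stem 'wing' ([piruʃɛ], [piruʃ]) shows [ʃ] unchanged in both environments, so [ʃ] cannot be basic with [s] derived in isolation.
Therefore /s/ is basic and [ʃ] is derived by palatalization before a front vowel (/s/ becomes palato-alveolar [ʃ] before a front vowel).
The underlying form of 'blood' is therefore /vivus/.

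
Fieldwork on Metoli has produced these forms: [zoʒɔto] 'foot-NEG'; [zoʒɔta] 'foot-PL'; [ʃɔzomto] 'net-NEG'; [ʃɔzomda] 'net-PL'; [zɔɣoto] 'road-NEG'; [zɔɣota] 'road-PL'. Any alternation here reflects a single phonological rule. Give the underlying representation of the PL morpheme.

/-da/

The PL suffix surfaces as [-da] and [-ta], depending on the final segment of the stem.
By contrast the NEG suffix keeps its initial [t] throughout — that segment must be underlying.
The PL suffix is therefore /-da/ underlyingly, with post-vocalic devoicing: voiced stops become voiceless after a vowel.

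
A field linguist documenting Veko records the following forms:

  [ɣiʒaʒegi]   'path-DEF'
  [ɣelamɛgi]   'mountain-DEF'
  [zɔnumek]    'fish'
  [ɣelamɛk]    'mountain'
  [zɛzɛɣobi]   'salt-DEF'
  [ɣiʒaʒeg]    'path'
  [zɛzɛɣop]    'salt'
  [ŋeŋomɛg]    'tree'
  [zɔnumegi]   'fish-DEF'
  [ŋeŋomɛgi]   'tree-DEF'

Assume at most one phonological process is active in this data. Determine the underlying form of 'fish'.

'fish' shows [k] ~ [g] at the end of the stem ([zɔnumek] vs [zɔnumegi]).
If /g/ were underlying and a rule turned it into [k] in isolation, 'tree' would also alternate; but it has [g] in both [ŋeŋomɛg] and [ŋeŋomɛgi].
Therefore /k/ is basic and [g] is derived by intervocalic voicing (voiceless stops become voiced between vowels).
The underlying form of 'fish' is therefore /zɔnumek/.

/zɔnumek/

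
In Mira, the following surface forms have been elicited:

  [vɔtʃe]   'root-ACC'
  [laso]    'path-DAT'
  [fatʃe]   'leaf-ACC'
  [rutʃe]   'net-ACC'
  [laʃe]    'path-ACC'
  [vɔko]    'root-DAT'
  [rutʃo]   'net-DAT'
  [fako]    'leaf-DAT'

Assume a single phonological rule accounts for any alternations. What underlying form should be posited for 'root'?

'root' shows [tʃ] ~ [k] at the end of the stem ([vɔtʃe] vs [vɔko]).
But 'net' keeps [tʃ] in both environments ([rutʃe], [rutʃo]), so there is no rule changing /tʃ/ to [k] before the DAT suffix.
So /k/ is underlying, and a rule of palatalization before a front vowel — /k/ and /s/ become palato-alveolar [tʃ] and [ʃ] before a front vowel — gives [tʃ].

/vɔk/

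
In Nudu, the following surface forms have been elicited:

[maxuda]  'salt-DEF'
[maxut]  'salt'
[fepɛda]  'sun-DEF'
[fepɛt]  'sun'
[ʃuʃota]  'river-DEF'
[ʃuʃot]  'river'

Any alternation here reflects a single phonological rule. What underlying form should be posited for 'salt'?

/maxud/

The root 'salt' surfaces as [maxuda] and [maxut], with a stem-final [d] ~ [t] alternation.
If /t/ were underlying and a rule turned it into [d] before the DEF suffix, 'river' would also alternate; but it has [t] in both [ʃuʃota] and [ʃuʃot].
Therefore /d/ is basic and [t] is derived by word-final obstruent devoicing (voiced obstruents become voiceless word-finally).
The underlying form of 'salt' is therefore /maxud/.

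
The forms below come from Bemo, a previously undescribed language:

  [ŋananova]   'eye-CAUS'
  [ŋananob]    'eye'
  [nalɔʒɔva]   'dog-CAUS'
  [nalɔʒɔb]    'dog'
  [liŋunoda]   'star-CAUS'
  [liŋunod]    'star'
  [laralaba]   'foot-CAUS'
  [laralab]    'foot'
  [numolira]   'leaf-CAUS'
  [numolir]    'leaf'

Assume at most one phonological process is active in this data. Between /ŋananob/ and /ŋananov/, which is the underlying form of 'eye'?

/ŋananov/

In [ŋananova] and [ŋananob] the final segment of 'eye' alternates: [v] ~ [b].
If /b/ were underlying and a rule turned it into [v] before the CAUS suffix, 'foot' would also alternate; but it has [b] in both [laralaba] and [laralab].
Therefore /v/ is basic and [b] is derived by word-final hardening (voiced fricatives become stops word-finally).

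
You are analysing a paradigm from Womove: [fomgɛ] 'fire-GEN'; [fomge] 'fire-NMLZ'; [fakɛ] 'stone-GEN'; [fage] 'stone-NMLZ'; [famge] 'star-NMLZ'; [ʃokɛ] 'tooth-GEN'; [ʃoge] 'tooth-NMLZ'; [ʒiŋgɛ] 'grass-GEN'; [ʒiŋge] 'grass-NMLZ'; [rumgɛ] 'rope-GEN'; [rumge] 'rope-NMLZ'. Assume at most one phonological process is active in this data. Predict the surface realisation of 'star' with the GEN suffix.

The GEN suffix surfaces as [-gɛ] and [-kɛ], depending on the final segment of the stem.
By contrast the NMLZ suffix keeps its initial [g] throughout — that segment must be underlying.
The GEN suffix is therefore /-kɛ/ underlyingly, with post-nasal voicing: voiceless stops become voiced after a nasal.
After 'star', which ends in a nasal, the suffix surfaces as [-gɛ], giving [famgɛ].

[famgɛ]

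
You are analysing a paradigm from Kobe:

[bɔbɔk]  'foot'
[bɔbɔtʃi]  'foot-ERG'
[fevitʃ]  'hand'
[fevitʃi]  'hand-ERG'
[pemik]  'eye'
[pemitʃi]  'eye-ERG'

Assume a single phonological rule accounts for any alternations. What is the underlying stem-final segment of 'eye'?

In [pemik] and [pemitʃi] the final segment of 'eye' alternates: [k] ~ [tʃ].
The stem 'hand' ([fevitʃ], [fevitʃi]) shows [tʃ] unchanged in both environments, so [tʃ] cannot be basic with [k] derived in isolation.
So /k/ is underlying, and a rule of palatalization before a front vowel — /k/ becomes palato-alveolar [tʃ] before a front vowel — gives [tʃ].

/k/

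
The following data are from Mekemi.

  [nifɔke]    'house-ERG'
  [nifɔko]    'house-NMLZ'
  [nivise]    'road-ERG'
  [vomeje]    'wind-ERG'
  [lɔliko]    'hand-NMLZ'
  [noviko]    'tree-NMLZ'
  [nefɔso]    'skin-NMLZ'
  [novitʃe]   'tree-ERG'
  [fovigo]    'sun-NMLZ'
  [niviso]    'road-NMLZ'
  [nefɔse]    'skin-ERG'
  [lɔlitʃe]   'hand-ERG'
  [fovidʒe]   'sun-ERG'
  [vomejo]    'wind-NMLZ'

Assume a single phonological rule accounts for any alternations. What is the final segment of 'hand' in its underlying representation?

/tʃ/

'hand' shows [tʃ] ~ [k] at the end of the stem ([lɔlitʃe] vs [lɔliko]).
Compare 'house', with invariant [k] in [nifɔke] and [nifɔko]: an analysis with underlying /k/ and a rule producing [tʃ] before the ERG suffix would wrongly predict alternation here too.
So /tʃ/ is underlying, and a rule of depalatalization — palato-alveolar /tʃ/ and /dʒ/ become [k] and [g] when no front vowel follows — gives [k].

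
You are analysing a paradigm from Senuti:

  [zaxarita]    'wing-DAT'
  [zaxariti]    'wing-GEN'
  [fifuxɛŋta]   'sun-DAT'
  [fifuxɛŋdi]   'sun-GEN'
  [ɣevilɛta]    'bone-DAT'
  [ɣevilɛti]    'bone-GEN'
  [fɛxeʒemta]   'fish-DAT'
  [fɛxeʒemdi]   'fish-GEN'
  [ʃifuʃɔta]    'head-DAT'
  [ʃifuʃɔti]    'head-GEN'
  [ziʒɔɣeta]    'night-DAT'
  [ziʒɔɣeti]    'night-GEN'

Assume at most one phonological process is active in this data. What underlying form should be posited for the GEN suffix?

The GEN suffix surfaces as [-di] and [-ti], depending on the final segment of the stem.
By contrast the DAT suffix keeps its initial [t] throughout — that segment must be underlying.
The GEN suffix is therefore /-di/ underlyingly, with post-vocalic devoicing: voiced stops become voiceless after a vowel.

/-di/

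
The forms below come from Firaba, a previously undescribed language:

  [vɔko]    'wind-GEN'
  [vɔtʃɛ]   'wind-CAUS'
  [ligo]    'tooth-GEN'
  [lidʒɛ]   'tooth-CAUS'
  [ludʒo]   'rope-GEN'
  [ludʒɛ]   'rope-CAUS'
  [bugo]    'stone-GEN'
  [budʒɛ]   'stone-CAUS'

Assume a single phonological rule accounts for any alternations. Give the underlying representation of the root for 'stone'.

/bug/

The stem for 'stone' ends in [g] in [bugo] but [dʒ] in [budʒɛ].
The stem 'rope' ([ludʒo], [ludʒɛ]) shows [dʒ] unchanged in both environments, so [dʒ] cannot be basic with [g] derived before the GEN suffix.
The alternation reflects palatalization before a front vowel: /k/ and /g/ become palato-alveolar [tʃ] and [dʒ] before a front vowel. /g/ is underlying.
So 'stone' = /bug/.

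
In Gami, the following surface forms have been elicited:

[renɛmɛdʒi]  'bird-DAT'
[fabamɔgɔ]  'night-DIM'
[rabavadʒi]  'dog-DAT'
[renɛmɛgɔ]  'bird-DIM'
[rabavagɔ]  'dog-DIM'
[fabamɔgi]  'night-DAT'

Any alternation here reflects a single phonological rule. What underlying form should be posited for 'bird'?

/renɛmɛdʒ/

The stem for 'bird' ends in [g] in [renɛmɛgɔ] but [dʒ] in [renɛmɛdʒi].
But 'night' keeps [g] in both environments ([fabamɔgɔ], [fabamɔgi]), so there is no rule changing /g/ to [dʒ] before the DAT suffix.
The alternation reflects depalatalization: palato-alveolar /dʒ/ becomes [g] when no front vowel follows. /dʒ/ is underlying.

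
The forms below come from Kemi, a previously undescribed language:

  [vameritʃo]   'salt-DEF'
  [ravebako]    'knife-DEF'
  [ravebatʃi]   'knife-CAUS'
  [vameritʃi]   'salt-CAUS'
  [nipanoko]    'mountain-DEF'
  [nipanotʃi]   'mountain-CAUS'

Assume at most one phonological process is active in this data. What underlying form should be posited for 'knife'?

The stem for 'knife' ends in [k] in [ravebako] but [tʃ] in [ravebatʃi].
If /tʃ/ were underlying and a rule turned it into [k] before the DEF suffix, 'salt' would also alternate; but it has [tʃ] in both [vameritʃo] and [vameritʃi].
The alternation reflects palatalization before a front vowel: /k/ becomes palato-alveolar [tʃ] before a front vowel. /k/ is underlying.

/ravebak/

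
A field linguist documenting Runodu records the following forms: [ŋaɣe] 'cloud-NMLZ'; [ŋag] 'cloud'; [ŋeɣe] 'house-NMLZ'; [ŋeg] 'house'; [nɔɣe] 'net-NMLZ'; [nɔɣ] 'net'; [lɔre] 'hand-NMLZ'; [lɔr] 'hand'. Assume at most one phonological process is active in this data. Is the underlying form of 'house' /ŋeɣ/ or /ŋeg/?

/ŋeg/

The stem for 'house' ends in [ɣ] in [ŋeɣe] but [g] in [ŋeg].
But 'net' keeps [ɣ] in both environments ([nɔɣe], [nɔɣ]), so there is no rule changing /ɣ/ to [g] in isolation.
Therefore /g/ is basic and [ɣ] is derived by intervocalic spirantization (voiced stops become fricatives between vowels).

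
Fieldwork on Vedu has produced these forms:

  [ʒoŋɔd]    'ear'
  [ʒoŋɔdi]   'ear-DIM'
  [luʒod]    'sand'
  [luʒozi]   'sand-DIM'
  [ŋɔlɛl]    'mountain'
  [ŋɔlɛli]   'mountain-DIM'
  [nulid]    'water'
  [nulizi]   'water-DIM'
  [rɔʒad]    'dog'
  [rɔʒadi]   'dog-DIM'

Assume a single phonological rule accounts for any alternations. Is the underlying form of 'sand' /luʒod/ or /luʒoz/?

/luʒoz/

The stem for 'sand' ends in [d] in [luʒod] but [z] in [luʒozi].
Compare 'dog', with invariant [d] in [rɔʒad] and [rɔʒadi]: an analysis with underlying /d/ and a rule producing [z] before the DIM suffix would wrongly predict alternation here too.
The alternation reflects word-final hardening: voiced fricatives become stops word-finally. /z/ is underlying.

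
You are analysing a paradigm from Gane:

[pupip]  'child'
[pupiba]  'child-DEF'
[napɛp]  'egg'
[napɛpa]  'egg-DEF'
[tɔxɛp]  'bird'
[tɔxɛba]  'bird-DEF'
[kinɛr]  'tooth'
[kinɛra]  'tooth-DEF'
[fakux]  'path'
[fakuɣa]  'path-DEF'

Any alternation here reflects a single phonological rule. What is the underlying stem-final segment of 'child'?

/b/

The root 'child' surfaces as [pupip] and [pupiba], with a stem-final [p] ~ [b] alternation.
If /p/ were underlying and a rule turned it into [b] before the DEF suffix, 'egg' would also alternate; but it has [p] in both [napɛp] and [napɛpa].
So /b/ is underlying, and a rule of word-final obstruent devoicing — voiced obstruents become voiceless word-finally — gives [p].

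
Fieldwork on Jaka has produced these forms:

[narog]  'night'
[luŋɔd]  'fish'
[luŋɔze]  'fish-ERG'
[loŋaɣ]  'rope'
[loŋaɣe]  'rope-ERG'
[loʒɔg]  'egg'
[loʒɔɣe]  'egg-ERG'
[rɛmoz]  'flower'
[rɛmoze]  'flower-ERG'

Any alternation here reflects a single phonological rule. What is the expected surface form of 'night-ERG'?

[naroɣe]

The root 'egg' surfaces as [loʒɔg] and [loʒɔɣe], with a stem-final [g] ~ [ɣ] alternation.
If /ɣ/ were underlying and a rule turned it into [g] in isolation, 'rope' would also alternate; but it has [ɣ] in both [loŋaɣ] and [loŋaɣe].
The alternation reflects intervocalic spirantization: voiced stops become fricatives between vowels. /g/ is underlying.
From [narog] the stem 'night' is /narog/; between vowels this yields [naroɣe].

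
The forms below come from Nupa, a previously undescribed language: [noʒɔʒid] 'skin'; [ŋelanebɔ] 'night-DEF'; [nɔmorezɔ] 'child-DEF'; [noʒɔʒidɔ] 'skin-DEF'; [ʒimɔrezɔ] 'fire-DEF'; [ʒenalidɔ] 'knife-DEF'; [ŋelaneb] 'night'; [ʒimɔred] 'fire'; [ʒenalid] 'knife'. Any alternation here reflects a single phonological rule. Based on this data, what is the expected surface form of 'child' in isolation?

The stem for 'fire' ends in [z] in [ʒimɔrezɔ] but [d] in [ʒimɔred].
If /d/ were underlying and a rule turned it into [z] before the DEF suffix, 'skin' would also alternate; but it has [d] in both [noʒɔʒidɔ] and [noʒɔʒid].
So /z/ is underlying, and a rule of word-final hardening — voiced fricatives become stops word-finally — gives [d].
From [nɔmorezɔ] the stem 'child' is /nɔmorez/; word-finally this yields [nɔmored].

[nɔmored]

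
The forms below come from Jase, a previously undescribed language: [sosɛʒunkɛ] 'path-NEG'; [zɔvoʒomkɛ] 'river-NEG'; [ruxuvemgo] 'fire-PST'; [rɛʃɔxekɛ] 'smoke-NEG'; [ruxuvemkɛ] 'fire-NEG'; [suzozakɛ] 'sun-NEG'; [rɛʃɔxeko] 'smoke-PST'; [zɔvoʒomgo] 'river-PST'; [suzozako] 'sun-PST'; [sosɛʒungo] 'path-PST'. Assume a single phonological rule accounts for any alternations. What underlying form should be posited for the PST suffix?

/-go/

The PST morpheme has two allomorphs, [-go] and [-ko].
By contrast the NEG suffix keeps its initial [k] throughout — that segment must be underlying.
So the underlying form is /-go/, and voiced stops become voiceless after a vowel.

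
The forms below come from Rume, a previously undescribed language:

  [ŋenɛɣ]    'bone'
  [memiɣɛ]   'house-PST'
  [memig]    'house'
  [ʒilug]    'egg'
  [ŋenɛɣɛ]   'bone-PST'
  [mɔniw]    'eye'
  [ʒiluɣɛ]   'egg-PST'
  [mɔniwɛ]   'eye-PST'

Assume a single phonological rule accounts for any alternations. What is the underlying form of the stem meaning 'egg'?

/ʒilug/

'egg' shows [g] ~ [ɣ] at the end of the stem ([ʒilug] vs [ʒiluɣɛ]).
Compare 'bone', with invariant [ɣ] in [ŋenɛɣ] and [ŋenɛɣɛ]: an analysis with underlying /ɣ/ and a rule producing [g] in isolation would wrongly predict alternation here too.
The alternation reflects intervocalic spirantization: voiced stops become fricatives between vowels. /g/ is underlying.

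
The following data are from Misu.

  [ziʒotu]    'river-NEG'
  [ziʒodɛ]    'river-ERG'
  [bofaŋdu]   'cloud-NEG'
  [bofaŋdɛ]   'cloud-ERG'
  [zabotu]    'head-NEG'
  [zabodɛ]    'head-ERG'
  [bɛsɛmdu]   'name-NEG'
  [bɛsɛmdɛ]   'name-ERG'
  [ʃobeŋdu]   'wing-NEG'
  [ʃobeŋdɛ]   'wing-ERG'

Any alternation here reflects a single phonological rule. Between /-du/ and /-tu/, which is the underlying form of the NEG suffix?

/-tu/

The NEG morpheme has two allomorphs, [-du] and [-tu].
The ERG suffix, which begins with [d], is invariant after every stem; so [d] is not altered by any rule here.
So the underlying form is /-tu/, and voiceless stops become voiced after a nasal.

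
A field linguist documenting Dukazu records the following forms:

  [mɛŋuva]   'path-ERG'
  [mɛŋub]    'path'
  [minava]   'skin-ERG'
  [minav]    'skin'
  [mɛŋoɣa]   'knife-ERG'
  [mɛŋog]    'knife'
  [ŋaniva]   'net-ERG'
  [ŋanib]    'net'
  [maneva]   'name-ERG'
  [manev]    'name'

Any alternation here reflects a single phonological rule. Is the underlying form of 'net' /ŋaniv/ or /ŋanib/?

In [ŋaniva] and [ŋanib] the final segment of 'net' alternates: [v] ~ [b].
But 'name' keeps [v] in both environments ([maneva], [manev]), so there is no rule changing /v/ to [b] in isolation.
Therefore /b/ is basic and [v] is derived by intervocalic spirantization (voiced stops become fricatives between vowels).

/ŋanib/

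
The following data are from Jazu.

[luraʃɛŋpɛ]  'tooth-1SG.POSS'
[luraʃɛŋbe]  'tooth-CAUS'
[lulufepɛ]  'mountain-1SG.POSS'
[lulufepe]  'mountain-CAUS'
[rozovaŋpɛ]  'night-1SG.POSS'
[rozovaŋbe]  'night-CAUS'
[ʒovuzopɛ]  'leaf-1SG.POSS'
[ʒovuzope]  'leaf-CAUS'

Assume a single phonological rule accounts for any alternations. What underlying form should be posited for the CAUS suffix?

/-be/

The CAUS suffix surfaces as [-be] and [-pe], depending on the final segment of the stem.
By contrast the 1SG.POSS suffix keeps its initial [p] throughout — that segment must be underlying.
The CAUS suffix is therefore /-be/ underlyingly, with post-vocalic devoicing: voiced stops become voiceless after a vowel.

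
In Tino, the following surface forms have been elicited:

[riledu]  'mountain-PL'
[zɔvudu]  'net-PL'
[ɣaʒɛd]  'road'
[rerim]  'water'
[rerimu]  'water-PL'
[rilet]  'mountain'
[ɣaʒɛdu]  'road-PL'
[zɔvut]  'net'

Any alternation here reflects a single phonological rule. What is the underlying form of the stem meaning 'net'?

/zɔvut/

In [zɔvudu] and [zɔvut] the final segment of 'net' alternates: [d] ~ [t].
Compare 'road', with invariant [d] in [ɣaʒɛdu] and [ɣaʒɛd]: an analysis with underlying /d/ and a rule producing [t] in isolation would wrongly predict alternation here too.
The alternation reflects intervocalic voicing: voiceless stops become voiced between vowels. /t/ is underlying.
The underlying form of 'net' is therefore /zɔvut/.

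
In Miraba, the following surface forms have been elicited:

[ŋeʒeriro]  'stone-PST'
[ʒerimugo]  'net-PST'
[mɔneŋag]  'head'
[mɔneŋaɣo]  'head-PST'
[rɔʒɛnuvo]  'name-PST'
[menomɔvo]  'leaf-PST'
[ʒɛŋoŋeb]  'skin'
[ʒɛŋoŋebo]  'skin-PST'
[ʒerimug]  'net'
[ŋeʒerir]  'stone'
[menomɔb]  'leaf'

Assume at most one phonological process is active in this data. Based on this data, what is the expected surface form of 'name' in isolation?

In [menomɔvo] and [menomɔb] the final segment of 'leaf' alternates: [v] ~ [b].
The stem 'skin' ([ʒɛŋoŋebo], [ʒɛŋoŋeb]) shows [b] unchanged in both environments, so [b] cannot be basic with [v] derived before the PST suffix.
So /v/ is underlying, and a rule of word-final hardening — voiced fricatives become stops word-finally — gives [b].
From [rɔʒɛnuvo] the stem 'name' is /rɔʒɛnuv/; word-finally this yields [rɔʒɛnub].

[rɔʒɛnub]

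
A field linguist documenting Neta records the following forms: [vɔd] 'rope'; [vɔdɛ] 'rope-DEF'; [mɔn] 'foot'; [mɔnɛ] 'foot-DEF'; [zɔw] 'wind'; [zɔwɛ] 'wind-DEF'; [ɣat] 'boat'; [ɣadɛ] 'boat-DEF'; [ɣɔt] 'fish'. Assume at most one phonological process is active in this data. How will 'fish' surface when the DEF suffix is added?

In [ɣat] and [ɣadɛ] the final segment of 'boat' alternates: [t] ~ [d].
If /d/ were underlying and a rule turned it into [t] in isolation, 'rope' would also alternate; but it has [d] in both [vɔd] and [vɔdɛ].
The alternation reflects intervocalic voicing: voiceless stops become voiced between vowels. /t/ is underlying.
The one attested form of 'fish', [ɣɔt], shows underlying /ɣɔt/. Applying the same rule between vowels gives [ɣɔdɛ].

[ɣɔdɛ]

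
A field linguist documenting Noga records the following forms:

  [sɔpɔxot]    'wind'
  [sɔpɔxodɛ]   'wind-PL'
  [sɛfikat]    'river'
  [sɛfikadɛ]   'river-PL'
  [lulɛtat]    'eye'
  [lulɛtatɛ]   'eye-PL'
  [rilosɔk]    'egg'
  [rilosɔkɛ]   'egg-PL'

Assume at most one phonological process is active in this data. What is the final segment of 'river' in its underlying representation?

/d/

The root 'river' surfaces as [sɛfikat] and [sɛfikadɛ], with a stem-final [t] ~ [d] alternation.
But 'eye' keeps [t] in both environments ([lulɛtat], [lulɛtatɛ]), so there is no rule changing /t/ to [d] before the PL suffix.
Therefore /d/ is basic and [t] is derived by word-final obstruent devoicing (voiced obstruents become voiceless word-finally).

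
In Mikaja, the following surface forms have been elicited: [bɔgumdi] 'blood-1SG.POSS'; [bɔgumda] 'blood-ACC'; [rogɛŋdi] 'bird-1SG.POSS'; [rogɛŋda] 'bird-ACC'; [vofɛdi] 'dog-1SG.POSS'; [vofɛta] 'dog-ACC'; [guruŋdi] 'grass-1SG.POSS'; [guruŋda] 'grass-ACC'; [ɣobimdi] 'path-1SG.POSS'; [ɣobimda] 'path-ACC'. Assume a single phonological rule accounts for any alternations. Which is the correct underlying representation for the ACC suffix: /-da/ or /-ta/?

The ACC suffix surfaces as [-da] and [-ta], depending on the final segment of the stem.
By contrast the 1SG.POSS suffix keeps its initial [d] throughout — that segment must be underlying.
The ACC suffix is therefore /-ta/ underlyingly, with post-nasal voicing: voiceless stops become voiced after a nasal.

/-ta/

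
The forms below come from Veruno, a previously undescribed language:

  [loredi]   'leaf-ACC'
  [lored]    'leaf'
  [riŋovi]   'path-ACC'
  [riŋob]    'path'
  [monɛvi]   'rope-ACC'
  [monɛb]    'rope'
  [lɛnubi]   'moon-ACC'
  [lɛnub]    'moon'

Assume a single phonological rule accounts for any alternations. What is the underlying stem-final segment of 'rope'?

/v/

The root 'rope' surfaces as [monɛvi] and [monɛb], with a stem-final [v] ~ [b] alternation.
Compare 'moon', with invariant [b] in [lɛnubi] and [lɛnub]: an analysis with underlying /b/ and a rule producing [v] before the ACC suffix would wrongly predict alternation here too.
Therefore /v/ is basic and [b] is derived by word-final hardening (voiced fricatives become stops word-finally).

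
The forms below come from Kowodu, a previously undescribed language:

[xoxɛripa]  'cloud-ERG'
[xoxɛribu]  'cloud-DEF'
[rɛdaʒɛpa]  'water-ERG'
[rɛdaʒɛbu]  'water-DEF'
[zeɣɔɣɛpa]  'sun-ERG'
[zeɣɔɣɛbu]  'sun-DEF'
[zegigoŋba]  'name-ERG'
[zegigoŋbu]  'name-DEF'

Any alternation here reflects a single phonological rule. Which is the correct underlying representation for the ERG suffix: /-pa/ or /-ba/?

The ERG suffix surfaces as [-ba] and [-pa], depending on the final segment of the stem.
The DEF suffix, which begins with [b], is invariant after every stem; so [b] is not altered by any rule here.
The ERG suffix is therefore /-pa/ underlyingly, with post-nasal voicing: voiceless stops become voiced after a nasal.

/-pa/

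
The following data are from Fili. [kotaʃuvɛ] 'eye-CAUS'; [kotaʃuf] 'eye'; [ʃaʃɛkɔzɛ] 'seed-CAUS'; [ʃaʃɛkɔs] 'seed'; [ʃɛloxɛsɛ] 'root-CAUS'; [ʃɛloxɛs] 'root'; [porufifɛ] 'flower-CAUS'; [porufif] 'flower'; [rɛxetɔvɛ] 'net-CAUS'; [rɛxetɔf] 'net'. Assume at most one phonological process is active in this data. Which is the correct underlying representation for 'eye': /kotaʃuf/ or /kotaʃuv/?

In [kotaʃuvɛ] and [kotaʃuf] the final segment of 'eye' alternates: [v] ~ [f].
If /f/ were underlying and a rule turned it into [v] before the CAUS suffix, 'flower' would also alternate; but it has [f] in both [porufifɛ] and [porufif].
So /v/ is underlying, and a rule of word-final obstruent devoicing — voiced obstruents become voiceless word-finally — gives [f].

/kotaʃuv/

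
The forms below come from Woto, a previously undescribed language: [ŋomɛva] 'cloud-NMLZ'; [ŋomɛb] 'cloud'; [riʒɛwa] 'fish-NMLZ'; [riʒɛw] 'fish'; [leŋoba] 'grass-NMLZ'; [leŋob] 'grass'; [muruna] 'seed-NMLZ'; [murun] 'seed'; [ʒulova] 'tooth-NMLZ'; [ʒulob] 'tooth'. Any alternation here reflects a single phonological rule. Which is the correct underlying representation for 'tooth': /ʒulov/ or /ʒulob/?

/ʒulov/

The stem for 'tooth' ends in [v] in [ʒulova] but [b] in [ʒulob].
The stem 'grass' ([leŋoba], [leŋob]) shows [b] unchanged in both environments, so [b] cannot be basic with [v] derived before the NMLZ suffix.
So /v/ is underlying, and a rule of word-final hardening — voiced fricatives become stops word-finally — gives [b].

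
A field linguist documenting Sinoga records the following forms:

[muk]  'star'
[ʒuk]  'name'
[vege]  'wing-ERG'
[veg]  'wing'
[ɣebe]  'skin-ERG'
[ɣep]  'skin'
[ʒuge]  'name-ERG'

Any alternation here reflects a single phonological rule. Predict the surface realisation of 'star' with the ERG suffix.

'name' shows [k] ~ [g] at the end of the stem ([ʒuk] vs [ʒuge]).
If /g/ were underlying and a rule turned it into [k] in isolation, 'wing' would also alternate; but it has [g] in both [veg] and [vege].
So /k/ is underlying, and a rule of intervocalic voicing — voiceless stops become voiced between vowels — gives [g].
From [muk] the stem 'star' is /muk/; between vowels this yields [muge].

[muge]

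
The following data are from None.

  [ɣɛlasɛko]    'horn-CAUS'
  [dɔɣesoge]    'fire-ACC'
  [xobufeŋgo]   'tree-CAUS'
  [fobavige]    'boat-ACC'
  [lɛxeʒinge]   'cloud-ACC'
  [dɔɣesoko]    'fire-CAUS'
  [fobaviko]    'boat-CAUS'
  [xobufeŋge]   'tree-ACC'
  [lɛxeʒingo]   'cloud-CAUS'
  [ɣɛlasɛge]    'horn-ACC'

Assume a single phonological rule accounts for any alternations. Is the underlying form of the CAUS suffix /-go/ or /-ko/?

/-ko/

The CAUS suffix surfaces as [-go] and [-ko], depending on the final segment of the stem.
By contrast the ACC suffix keeps its initial [g] throughout — that segment must be underlying.
So the underlying form is /-ko/, and voiceless stops become voiced after a nasal.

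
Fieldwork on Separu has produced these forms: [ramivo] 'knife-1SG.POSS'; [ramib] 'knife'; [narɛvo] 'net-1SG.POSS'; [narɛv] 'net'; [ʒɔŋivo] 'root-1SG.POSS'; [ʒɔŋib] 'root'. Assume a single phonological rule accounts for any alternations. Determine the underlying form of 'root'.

The root 'root' surfaces as [ʒɔŋivo] and [ʒɔŋib], with a stem-final [v] ~ [b] alternation.
But 'net' keeps [v] in both environments ([narɛvo], [narɛv]), so there is no rule changing /v/ to [b] in isolation.
Therefore /b/ is basic and [v] is derived by intervocalic spirantization (voiced stops become fricatives between vowels).

/ʒɔŋib/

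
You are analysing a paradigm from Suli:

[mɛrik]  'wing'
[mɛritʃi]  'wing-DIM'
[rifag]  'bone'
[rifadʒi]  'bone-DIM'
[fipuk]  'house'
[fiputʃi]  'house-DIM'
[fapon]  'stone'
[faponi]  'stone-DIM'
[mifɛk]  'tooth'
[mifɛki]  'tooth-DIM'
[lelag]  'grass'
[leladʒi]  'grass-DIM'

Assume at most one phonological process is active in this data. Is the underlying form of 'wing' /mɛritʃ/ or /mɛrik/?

/mɛritʃ/

In [mɛrik] and [mɛritʃi] the final segment of 'wing' alternates: [k] ~ [tʃ].
The stem 'tooth' ([mifɛk], [mifɛki]) shows [k] unchanged in both environments, so [k] cannot be basic with [tʃ] derived before the DIM suffix.
Therefore /tʃ/ is basic and [k] is derived by depalatalization (palato-alveolar /tʃ/ and /dʒ/ become [k] and [g] when no front vowel follows).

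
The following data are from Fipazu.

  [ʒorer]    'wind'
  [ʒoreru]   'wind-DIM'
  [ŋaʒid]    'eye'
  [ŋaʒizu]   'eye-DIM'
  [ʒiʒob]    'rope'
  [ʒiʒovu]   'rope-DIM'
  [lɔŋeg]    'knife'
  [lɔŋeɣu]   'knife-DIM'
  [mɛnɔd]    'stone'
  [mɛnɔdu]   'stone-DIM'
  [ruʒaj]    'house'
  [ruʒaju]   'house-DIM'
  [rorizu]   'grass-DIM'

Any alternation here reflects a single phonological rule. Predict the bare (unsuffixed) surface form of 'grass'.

'eye' shows [d] ~ [z] at the end of the stem ([ŋaʒid] vs [ŋaʒizu]).
If /d/ were underlying and a rule turned it into [z] before the DIM suffix, 'stone' would also alternate; but it has [d] in both [mɛnɔd] and [mɛnɔdu].
The underlying segment must be /z/; voiced fricatives become stops word-finally, yielding [d] there.
The one attested form of 'grass', [rorizu], shows underlying /roriz/. Applying the same rule word-finally gives [rorid].

[rorid]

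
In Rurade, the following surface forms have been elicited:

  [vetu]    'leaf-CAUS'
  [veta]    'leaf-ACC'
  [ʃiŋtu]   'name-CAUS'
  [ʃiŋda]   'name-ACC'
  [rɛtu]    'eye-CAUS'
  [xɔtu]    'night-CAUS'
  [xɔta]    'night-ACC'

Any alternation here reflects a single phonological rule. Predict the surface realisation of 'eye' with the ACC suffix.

The ACC suffix surfaces as [-da] and [-ta], depending on the final segment of the stem.
The CAUS suffix, which begins with [t], is invariant after every stem; so [t] is not altered by any rule here.
The ACC suffix is therefore /-da/ underlyingly, with post-vocalic devoicing: voiced stops become voiceless after a vowel.
After 'eye', which ends in a vowel, the suffix surfaces as [-ta], giving [rɛta].

[rɛta]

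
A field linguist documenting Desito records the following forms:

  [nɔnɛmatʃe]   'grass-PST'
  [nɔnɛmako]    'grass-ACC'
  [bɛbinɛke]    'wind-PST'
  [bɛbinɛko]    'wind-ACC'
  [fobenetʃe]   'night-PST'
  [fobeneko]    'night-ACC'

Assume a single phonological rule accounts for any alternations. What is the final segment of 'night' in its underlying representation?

In [fobenetʃe] and [fobeneko] the final segment of 'night' alternates: [tʃ] ~ [k].
If /k/ were underlying and a rule turned it into [tʃ] before the PST suffix, 'wind' would also alternate; but it has [k] in both [bɛbinɛke] and [bɛbinɛko].
The alternation reflects depalatalization: palato-alveolar /tʃ/ becomes [k] when no front vowel follows. /tʃ/ is underlying.

/tʃ/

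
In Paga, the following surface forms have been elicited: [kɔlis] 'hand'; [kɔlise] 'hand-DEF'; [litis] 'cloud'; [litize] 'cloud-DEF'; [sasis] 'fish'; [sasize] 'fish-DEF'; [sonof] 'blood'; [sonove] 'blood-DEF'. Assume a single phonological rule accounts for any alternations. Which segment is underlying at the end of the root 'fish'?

The root 'fish' surfaces as [sasis] and [sasize], with a stem-final [s] ~ [z] alternation.
But 'hand' keeps [s] in both environments ([kɔlis], [kɔlise]), so there is no rule changing /s/ to [z] before the DEF suffix.
The alternation reflects word-final obstruent devoicing: voiced obstruents become voiceless word-finally. /z/ is underlying.

/z/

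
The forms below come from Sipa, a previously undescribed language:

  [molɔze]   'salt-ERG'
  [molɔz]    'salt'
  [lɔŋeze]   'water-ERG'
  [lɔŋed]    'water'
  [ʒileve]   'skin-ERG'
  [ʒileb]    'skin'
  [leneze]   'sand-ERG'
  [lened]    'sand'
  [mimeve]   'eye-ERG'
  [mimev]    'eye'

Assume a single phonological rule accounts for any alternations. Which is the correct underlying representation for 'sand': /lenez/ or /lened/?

The root 'sand' surfaces as [leneze] and [lened], with a stem-final [z] ~ [d] alternation.
But 'salt' keeps [z] in both environments ([molɔze], [molɔz]), so there is no rule changing /z/ to [d] in isolation.
The underlying segment must be /d/; voiced stops become fricatives between vowels, yielding [z] there.

/lened/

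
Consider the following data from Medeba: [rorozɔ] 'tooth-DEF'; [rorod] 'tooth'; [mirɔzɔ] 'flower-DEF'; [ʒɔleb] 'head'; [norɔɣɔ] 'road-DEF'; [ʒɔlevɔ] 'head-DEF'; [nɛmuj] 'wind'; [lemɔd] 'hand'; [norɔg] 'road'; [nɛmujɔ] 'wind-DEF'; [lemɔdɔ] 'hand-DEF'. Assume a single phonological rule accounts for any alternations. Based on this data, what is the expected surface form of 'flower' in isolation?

'tooth' shows [d] ~ [z] at the end of the stem ([rorod] vs [rorozɔ]).
But 'hand' keeps [d] in both environments ([lemɔd], [lemɔdɔ]), so there is no rule changing /d/ to [z] before the DEF suffix.
So /z/ is underlying, and a rule of word-final hardening — voiced fricatives become stops word-finally — gives [d].
The one attested form of 'flower', [mirɔzɔ], shows underlying /mirɔz/. Applying the same rule word-finally gives [mirɔd].

[mirɔd]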